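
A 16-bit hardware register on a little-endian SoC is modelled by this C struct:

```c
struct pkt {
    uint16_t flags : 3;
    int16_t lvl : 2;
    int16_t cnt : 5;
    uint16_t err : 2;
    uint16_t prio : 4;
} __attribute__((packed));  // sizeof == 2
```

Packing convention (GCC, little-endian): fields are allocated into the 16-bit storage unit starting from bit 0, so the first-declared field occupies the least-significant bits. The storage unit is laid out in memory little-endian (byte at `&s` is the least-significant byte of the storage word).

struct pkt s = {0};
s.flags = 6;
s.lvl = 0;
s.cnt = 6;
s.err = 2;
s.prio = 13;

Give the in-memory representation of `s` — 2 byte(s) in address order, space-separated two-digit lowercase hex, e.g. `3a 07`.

c6 d8

[0+:3] flags=6 & 0x7 = 0x6; word=0x0006
[3+:2] lvl=0 & 0x3 = 0x0; word=0x0006
[5+:5] cnt=6 & 0x1f = 0x6; word=0x00c6
[10+:2] err=2 & 0x3 = 0x2; word=0x08c6
[12+:4] prio=13 & 0xf = 0xd; word=0xd8c6
word = 0xd8c6 → little-endian bytes:
  [0]=0xc6  [1]=0xd8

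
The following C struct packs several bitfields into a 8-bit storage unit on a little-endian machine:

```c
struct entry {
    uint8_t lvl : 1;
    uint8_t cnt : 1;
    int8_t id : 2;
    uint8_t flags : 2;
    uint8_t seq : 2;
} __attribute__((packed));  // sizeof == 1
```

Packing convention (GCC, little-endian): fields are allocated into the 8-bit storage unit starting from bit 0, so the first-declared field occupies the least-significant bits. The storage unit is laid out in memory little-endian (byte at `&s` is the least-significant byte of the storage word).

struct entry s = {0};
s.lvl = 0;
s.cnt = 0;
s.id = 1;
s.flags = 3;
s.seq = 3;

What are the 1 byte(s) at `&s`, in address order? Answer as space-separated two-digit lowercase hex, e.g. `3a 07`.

lvl:1 = 0 → 0x0 << 0 → word 0x00
cnt:1 = 0 → 0x0 << 1 → word 0x00
id:2 = 1 → 0x1 << 2 → word 0x04
flags:2 = 3 → 0x3 << 4 → word 0x34
seq:2 = 3 → 0x3 << 6 → word 0xf4
word = 0xf4 → little-endian bytes:
  [0]=0xf4

f4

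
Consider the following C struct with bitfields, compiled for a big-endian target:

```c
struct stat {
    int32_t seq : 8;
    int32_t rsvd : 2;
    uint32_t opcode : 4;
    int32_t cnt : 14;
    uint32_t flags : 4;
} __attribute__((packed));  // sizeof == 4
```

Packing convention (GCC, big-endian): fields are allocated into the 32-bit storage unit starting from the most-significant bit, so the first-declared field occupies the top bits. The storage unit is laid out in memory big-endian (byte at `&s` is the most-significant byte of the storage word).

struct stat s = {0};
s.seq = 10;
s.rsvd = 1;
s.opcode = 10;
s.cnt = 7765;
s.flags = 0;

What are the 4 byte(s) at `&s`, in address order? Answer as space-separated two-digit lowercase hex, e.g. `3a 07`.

0a 69 e5 50

seq (8b) val=10 bits=0xa at bit 24: 0x0a000000
rsvd (2b) val=1 bits=0x1 at bit 22: 0x0a400000
opcode (4b) val=10 bits=0xa at bit 18: 0x0a680000
cnt (14b) val=7765 bits=0x1e55 at bit 4: 0x0a69e550
flags (4b) val=0 bits=0x0 at bit 0: 0x0a69e550
word = 0x0a69e550 → big-endian bytes:
  [0]=0x0a  [1]=0x69  [2]=0xe5  [3]=0x50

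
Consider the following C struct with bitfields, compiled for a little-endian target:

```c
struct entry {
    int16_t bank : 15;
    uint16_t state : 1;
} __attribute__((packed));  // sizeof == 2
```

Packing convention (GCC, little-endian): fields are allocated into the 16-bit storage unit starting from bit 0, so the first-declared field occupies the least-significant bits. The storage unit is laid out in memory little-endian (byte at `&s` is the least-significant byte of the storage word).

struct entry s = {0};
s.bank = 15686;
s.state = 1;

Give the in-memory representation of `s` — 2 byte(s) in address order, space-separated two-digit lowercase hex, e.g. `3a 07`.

bank:15 = 15686 → 0x3d46 << 0 → word 0x3d46
state:1 = 1 → 0x1 << 15 → word 0xbd46
word = 0xbd46 → little-endian bytes:
  [0]=0x46  [1]=0xbd

46 bd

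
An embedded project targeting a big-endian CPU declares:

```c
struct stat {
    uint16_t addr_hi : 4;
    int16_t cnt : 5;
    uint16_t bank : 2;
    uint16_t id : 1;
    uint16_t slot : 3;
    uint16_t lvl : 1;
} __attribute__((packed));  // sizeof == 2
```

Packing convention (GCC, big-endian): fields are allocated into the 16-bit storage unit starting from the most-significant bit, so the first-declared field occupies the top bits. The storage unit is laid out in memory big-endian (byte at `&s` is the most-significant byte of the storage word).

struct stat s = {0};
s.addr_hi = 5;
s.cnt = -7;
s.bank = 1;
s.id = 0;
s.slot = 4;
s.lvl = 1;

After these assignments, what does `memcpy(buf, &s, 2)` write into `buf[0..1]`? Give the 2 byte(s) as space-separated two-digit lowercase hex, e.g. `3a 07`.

[12+:4] addr_hi=5 & 0xf = 0x5; word=0x5000
[7+:5] cnt=-7 & 0x1f = 0x19; word=0x5c80
[5+:2] bank=1 & 0x3 = 0x1; word=0x5ca0
[4+:1] id=0 & 0x1 = 0x0; word=0x5ca0
[1+:3] slot=4 & 0x7 = 0x4; word=0x5ca8
[0+:1] lvl=1 & 0x1 = 0x1; word=0x5ca9
word = 0x5ca9 → big-endian bytes:
  [0]=0x5c  [1]=0xa9

5c a9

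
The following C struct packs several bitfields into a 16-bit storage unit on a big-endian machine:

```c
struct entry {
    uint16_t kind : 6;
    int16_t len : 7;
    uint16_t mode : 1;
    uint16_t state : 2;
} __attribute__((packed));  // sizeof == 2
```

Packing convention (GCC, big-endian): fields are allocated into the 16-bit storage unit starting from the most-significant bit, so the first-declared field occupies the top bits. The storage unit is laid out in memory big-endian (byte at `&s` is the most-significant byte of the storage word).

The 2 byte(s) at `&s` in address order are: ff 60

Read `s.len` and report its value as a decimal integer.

-20

[0]=0xff [1]=0x60 (big-endian) → word 0xff60
kind [10+:6] = (word>>10) & 0x3f = 63
len [3+:7] = (word>>3) & 0x7f = 108  ←
mode [2+:1] = (word>>2) & 0x1 = 0
state [0+:2] = (word>>0) & 0x3 = 0
len signed 7b, MSB=1: 108 - 128 = -20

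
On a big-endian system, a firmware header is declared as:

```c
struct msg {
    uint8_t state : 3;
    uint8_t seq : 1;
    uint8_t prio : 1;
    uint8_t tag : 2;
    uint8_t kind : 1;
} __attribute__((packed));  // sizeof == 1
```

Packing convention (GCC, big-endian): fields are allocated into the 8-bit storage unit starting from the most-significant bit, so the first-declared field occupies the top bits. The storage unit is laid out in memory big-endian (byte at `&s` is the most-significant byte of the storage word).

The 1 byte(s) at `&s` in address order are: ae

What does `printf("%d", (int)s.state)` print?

5

[0]=0xae (big-endian) → word 0xae
state:3 @ bit 5 → (0xae>>5)&0x7 = 0x5  ←
seq:1 @ bit 4 → (0xae>>4)&0x1 = 0x0
prio:1 @ bit 3 → (0xae>>3)&0x1 = 0x1
tag:2 @ bit 1 → (0xae>>1)&0x3 = 0x3
kind:1 @ bit 0 → (0xae>>0)&0x1 = 0x0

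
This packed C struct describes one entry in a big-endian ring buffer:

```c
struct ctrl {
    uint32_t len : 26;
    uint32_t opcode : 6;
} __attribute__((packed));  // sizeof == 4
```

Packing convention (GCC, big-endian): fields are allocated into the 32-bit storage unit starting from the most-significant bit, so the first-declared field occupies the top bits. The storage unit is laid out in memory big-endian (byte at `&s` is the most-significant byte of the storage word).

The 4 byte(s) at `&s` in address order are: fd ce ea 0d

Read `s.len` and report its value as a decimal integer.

66534312

[0]=0xfd [1]=0xce [2]=0xea [3]=0x0d (big-endian) → word 0xfdceea0d
len [6+:26] = (word>>6) & 0x3ffffff = 66534312  ←
opcode [0+:6] = (word>>0) & 0x3f = 13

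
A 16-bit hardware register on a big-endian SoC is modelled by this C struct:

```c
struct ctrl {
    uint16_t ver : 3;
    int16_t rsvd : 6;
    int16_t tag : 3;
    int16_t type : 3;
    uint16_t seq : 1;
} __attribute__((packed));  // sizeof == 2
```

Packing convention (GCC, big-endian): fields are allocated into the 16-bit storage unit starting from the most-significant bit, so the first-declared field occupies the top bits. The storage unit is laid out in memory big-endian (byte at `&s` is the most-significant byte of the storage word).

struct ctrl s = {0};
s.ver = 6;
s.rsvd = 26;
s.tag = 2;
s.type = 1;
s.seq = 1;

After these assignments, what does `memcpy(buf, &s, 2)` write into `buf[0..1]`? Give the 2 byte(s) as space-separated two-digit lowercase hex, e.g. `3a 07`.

cd 23

[13+:3] ver=6 & 0x7 = 0x6; word=0xc000
[7+:6] rsvd=26 & 0x3f = 0x1a; word=0xcd00
[4+:3] tag=2 & 0x7 = 0x2; word=0xcd20
[1+:3] type=1 & 0x7 = 0x1; word=0xcd22
[0+:1] seq=1 & 0x1 = 0x1; word=0xcd23
word = 0xcd23 → big-endian bytes:
  [0]=0xcd  [1]=0x23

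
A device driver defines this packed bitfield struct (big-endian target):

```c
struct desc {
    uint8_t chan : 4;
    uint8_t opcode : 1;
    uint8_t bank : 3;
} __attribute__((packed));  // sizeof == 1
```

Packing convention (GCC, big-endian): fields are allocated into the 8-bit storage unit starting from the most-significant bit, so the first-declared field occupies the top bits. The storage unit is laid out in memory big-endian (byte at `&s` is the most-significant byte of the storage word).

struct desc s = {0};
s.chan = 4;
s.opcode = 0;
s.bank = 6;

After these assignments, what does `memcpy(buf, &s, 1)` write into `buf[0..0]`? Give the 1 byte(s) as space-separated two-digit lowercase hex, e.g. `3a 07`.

chan (4b) val=4 bits=0x4 at bit 4: 0x40
opcode (1b) val=0 bits=0x0 at bit 3: 0x40
bank (3b) val=6 bits=0x6 at bit 0: 0x46
word = 0x46 → big-endian bytes:
  [0]=0x46

46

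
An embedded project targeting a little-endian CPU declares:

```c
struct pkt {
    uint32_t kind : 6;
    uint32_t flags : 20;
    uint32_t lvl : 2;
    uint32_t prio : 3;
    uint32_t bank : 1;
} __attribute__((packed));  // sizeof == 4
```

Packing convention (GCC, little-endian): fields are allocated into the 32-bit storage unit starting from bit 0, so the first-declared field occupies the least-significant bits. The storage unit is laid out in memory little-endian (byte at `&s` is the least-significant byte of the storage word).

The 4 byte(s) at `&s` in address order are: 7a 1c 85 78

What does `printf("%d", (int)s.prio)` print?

7

[0]=0x7a [1]=0x1c [2]=0x85 [3]=0x78 (little-endian) → word 0x78851c7a
kind [0+:6] = (word>>0) & 0x3f = 58
flags [6+:20] = (word>>6) & 0xfffff = 136305
lvl [26+:2] = (word>>26) & 0x3 = 2
prio [28+:3] = (word>>28) & 0x7 = 7  ←
bank [31+:1] = (word>>31) & 0x1 = 0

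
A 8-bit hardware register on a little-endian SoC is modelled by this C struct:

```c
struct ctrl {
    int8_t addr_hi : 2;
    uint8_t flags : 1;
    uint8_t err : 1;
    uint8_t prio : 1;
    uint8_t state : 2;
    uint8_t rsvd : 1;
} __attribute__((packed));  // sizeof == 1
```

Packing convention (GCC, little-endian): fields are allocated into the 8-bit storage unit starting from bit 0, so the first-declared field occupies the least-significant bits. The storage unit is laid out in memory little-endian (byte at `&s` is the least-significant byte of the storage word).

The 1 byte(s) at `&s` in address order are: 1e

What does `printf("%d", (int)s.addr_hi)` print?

-2

[0]=0x1e (little-endian) → word 0x1e
addr_hi [0+:2] = (word>>0) & 0x3 = 2  ←
flags [2+:1] = (word>>2) & 0x1 = 1
err [3+:1] = (word>>3) & 0x1 = 1
prio [4+:1] = (word>>4) & 0x1 = 1
state [5+:2] = (word>>5) & 0x3 = 0
rsvd [7+:1] = (word>>7) & 0x1 = 0
addr_hi signed 2b, MSB=1: 2 - 4 = -2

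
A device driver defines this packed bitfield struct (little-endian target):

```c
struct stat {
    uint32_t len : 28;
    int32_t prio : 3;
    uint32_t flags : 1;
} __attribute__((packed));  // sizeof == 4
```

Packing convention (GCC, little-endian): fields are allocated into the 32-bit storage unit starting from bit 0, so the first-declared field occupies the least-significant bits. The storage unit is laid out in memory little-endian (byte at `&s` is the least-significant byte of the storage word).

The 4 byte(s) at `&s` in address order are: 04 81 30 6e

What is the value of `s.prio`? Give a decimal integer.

-2

[0]=0x04 [1]=0x81 [2]=0x30 [3]=0x6e (little-endian) → word 0x6e308104
len:28 @ bit 0 → (0x6e308104>>0)&0xfffffff = 0xe308104
prio:3 @ bit 28 → (0x6e308104>>28)&0x7 = 0x6  ←
flags:1 @ bit 31 → (0x6e308104>>31)&0x1 = 0x0
prio signed 3b, MSB=1: 6 - 8 = -2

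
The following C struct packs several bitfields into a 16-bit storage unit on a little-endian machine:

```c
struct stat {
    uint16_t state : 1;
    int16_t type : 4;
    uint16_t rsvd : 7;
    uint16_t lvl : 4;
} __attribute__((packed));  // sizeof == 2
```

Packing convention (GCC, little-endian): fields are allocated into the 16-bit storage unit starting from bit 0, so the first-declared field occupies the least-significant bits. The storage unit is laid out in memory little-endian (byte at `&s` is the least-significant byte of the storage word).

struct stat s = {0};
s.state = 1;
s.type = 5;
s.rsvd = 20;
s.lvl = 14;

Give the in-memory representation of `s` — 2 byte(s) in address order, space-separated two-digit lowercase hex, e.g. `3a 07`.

8b e2

state (1b) val=1 bits=0x1 at bit 0: 0x0001
type (4b) val=5 bits=0x5 at bit 1: 0x000b
rsvd (7b) val=20 bits=0x14 at bit 5: 0x028b
lvl (4b) val=14 bits=0xe at bit 12: 0xe28b
word = 0xe28b → little-endian bytes:
  [0]=0x8b  [1]=0xe2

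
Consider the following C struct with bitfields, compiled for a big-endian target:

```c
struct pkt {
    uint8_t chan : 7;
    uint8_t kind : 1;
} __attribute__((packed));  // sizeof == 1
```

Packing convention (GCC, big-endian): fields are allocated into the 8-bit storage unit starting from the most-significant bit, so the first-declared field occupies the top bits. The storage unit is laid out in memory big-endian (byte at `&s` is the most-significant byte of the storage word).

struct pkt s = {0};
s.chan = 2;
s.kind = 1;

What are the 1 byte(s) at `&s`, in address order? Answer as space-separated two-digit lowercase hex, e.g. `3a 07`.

chan (7b) val=2 bits=0x2 at bit 1: 0x04
kind (1b) val=1 bits=0x1 at bit 0: 0x05
word = 0x05 → big-endian bytes:
  [0]=0x05

05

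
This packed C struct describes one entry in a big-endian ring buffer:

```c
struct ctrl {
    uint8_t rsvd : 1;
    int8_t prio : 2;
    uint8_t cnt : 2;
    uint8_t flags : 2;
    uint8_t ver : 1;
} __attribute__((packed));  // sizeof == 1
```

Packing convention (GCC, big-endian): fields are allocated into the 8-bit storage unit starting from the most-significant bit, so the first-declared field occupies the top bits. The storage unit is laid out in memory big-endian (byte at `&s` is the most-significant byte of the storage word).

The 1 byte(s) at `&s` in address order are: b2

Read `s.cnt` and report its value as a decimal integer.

2

[0]=0xb2 (big-endian) → word 0xb2
rsvd [7+:1] = (word>>7) & 0x1 = 1
prio [5+:2] = (word>>5) & 0x3 = 1
cnt [3+:2] = (word>>3) & 0x3 = 2  ←
flags [1+:2] = (word>>1) & 0x3 = 1
ver [0+:1] = (word>>0) & 0x1 = 0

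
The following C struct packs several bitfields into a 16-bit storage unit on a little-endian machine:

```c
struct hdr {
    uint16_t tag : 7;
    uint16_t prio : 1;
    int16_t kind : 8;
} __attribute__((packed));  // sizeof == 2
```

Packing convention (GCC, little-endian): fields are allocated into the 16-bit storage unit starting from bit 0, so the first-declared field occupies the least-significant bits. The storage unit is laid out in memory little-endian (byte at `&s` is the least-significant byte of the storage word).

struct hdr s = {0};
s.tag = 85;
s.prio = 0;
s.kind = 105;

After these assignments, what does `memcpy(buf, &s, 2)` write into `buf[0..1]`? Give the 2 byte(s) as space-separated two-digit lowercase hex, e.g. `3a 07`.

tag (7b) val=85 bits=0x55 at bit 0: 0x0055
prio (1b) val=0 bits=0x0 at bit 7: 0x0055
kind (8b) val=105 bits=0x69 at bit 8: 0x6955
word = 0x6955 → little-endian bytes:
  [0]=0x55  [1]=0x69

55 69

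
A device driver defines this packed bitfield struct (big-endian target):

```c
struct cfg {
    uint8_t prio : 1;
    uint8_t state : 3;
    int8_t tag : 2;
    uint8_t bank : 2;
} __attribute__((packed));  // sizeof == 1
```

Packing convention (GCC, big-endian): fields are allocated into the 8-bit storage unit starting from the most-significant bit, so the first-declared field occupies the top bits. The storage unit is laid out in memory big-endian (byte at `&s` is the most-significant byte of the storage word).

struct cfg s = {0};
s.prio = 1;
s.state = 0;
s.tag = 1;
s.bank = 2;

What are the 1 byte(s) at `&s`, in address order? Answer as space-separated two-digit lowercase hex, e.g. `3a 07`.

86

[7+:1] prio=1 & 0x1 = 0x1; word=0x80
[4+:3] state=0 & 0x7 = 0x0; word=0x80
[2+:2] tag=1 & 0x3 = 0x1; word=0x84
[0+:2] bank=2 & 0x3 = 0x2; word=0x86
word = 0x86 → big-endian bytes:
  [0]=0x86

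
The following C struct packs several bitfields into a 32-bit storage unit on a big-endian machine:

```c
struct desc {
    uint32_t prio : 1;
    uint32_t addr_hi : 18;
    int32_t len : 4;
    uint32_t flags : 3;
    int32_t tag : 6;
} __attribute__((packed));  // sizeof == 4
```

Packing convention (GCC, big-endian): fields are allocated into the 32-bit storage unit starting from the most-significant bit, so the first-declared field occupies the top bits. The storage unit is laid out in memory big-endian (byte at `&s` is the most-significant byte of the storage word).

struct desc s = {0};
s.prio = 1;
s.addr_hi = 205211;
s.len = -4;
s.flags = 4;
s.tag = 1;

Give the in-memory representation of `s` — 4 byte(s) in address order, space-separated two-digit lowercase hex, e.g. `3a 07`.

[31+:1] prio=1 & 0x1 = 0x1; word=0x80000000
[13+:18] addr_hi=205211 & 0x3ffff = 0x3219b; word=0xe4336000
[9+:4] len=-4 & 0xf = 0xc; word=0xe4337800
[6+:3] flags=4 & 0x7 = 0x4; word=0xe4337900
[0+:6] tag=1 & 0x3f = 0x1; word=0xe4337901
word = 0xe4337901 → big-endian bytes:
  [0]=0xe4  [1]=0x33  [2]=0x79  [3]=0x01

e4 33 79 01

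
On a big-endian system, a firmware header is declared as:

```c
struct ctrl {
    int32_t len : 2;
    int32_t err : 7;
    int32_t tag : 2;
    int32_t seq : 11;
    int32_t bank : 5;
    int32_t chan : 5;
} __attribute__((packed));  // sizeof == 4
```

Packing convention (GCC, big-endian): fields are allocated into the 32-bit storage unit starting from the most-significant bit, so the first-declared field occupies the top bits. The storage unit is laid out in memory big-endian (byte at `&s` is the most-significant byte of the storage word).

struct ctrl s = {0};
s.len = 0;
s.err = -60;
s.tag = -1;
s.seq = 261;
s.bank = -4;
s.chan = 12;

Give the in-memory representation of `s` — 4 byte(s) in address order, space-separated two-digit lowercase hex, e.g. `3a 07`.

len (2b) val=0 bits=0x0 at bit 30: 0x00000000
err (7b) val=-60 bits=0x44 at bit 23: 0x22000000
tag (2b) val=-1 bits=0x3 at bit 21: 0x22600000
seq (11b) val=261 bits=0x105 at bit 10: 0x22641400
bank (5b) val=-4 bits=0x1c at bit 5: 0x22641780
chan (5b) val=12 bits=0xc at bit 0: 0x2264178c
word = 0x2264178c → big-endian bytes:
  [0]=0x22  [1]=0x64  [2]=0x17  [3]=0x8c

22 64 17 8c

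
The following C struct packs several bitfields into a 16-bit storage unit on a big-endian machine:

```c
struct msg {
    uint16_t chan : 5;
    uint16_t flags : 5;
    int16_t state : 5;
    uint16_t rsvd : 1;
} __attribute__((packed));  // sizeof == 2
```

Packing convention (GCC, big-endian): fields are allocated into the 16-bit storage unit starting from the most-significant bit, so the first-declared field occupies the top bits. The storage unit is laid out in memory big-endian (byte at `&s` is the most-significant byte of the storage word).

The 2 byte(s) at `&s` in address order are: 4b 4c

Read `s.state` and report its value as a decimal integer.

6

[0]=0x4b [1]=0x4c (big-endian) → word 0x4b4c
chan [11+:5] = (word>>11) & 0x1f = 9
flags [6+:5] = (word>>6) & 0x1f = 13
state [1+:5] = (word>>1) & 0x1f = 6  ←
rsvd [0+:1] = (word>>0) & 0x1 = 0
state signed 5b, MSB=0: value = 6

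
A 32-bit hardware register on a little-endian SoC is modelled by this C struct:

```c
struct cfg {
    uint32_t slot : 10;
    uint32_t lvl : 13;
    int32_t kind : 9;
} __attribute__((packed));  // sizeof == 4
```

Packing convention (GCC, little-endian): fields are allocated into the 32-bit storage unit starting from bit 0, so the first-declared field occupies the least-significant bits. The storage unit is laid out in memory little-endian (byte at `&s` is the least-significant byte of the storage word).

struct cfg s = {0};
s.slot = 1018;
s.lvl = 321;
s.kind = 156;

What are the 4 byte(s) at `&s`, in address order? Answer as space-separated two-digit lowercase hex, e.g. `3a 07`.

fa 07 05 4e

slot:10 = 1018 → 0x3fa << 0 → word 0x000003fa
lvl:13 = 321 → 0x141 << 10 → word 0x000507fa
kind:9 = 156 → 0x9c << 23 → word 0x4e0507fa
word = 0x4e0507fa → little-endian bytes:
  [0]=0xfa  [1]=0x07  [2]=0x05  [3]=0x4e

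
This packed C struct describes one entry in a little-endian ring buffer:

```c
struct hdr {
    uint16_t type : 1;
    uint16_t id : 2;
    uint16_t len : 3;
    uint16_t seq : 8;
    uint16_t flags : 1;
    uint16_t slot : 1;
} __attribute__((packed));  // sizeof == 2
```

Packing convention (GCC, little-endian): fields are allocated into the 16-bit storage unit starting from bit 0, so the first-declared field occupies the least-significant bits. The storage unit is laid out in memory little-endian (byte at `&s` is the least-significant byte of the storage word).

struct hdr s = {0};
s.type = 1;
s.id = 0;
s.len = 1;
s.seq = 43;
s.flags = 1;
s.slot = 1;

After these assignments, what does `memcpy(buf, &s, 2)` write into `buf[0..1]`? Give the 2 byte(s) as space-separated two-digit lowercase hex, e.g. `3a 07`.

c9 ca

type:1 = 1 → 0x1 << 0 → word 0x0001
id:2 = 0 → 0x0 << 1 → word 0x0001
len:3 = 1 → 0x1 << 3 → word 0x0009
seq:8 = 43 → 0x2b << 6 → word 0x0ac9
flags:1 = 1 → 0x1 << 14 → word 0x4ac9
slot:1 = 1 → 0x1 << 15 → word 0xcac9
word = 0xcac9 → little-endian bytes:
  [0]=0xc9  [1]=0xca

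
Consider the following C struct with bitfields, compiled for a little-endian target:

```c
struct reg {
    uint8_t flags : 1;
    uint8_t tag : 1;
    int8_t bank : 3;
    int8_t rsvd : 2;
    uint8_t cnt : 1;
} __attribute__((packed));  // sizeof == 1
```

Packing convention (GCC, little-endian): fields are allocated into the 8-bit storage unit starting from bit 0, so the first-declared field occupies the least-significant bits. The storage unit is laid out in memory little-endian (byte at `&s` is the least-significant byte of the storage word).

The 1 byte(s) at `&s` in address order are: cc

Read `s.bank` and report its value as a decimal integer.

[0]=0xcc (little-endian) → word 0xcc
flags:1 @ bit 0 → (0xcc>>0)&0x1 = 0x0
tag:1 @ bit 1 → (0xcc>>1)&0x1 = 0x0
bank:3 @ bit 2 → (0xcc>>2)&0x7 = 0x3  ←
rsvd:2 @ bit 5 → (0xcc>>5)&0x3 = 0x2
cnt:1 @ bit 7 → (0xcc>>7)&0x1 = 0x1
bank signed 3b, MSB=0: value = 3

3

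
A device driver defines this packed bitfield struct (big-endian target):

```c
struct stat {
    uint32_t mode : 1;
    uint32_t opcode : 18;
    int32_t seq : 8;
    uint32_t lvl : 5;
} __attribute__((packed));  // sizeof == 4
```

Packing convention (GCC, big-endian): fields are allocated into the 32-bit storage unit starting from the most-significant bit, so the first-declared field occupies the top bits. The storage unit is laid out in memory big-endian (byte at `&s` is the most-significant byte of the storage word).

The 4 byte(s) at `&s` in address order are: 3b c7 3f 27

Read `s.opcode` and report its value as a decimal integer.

122425

[0]=0x3b [1]=0xc7 [2]=0x3f [3]=0x27 (big-endian) → word 0x3bc73f27
mode [31+:1] = (word>>31) & 0x1 = 0
opcode [13+:18] = (word>>13) & 0x3ffff = 122425  ←
seq [5+:8] = (word>>5) & 0xff = 249
lvl [0+:5] = (word>>0) & 0x1f = 7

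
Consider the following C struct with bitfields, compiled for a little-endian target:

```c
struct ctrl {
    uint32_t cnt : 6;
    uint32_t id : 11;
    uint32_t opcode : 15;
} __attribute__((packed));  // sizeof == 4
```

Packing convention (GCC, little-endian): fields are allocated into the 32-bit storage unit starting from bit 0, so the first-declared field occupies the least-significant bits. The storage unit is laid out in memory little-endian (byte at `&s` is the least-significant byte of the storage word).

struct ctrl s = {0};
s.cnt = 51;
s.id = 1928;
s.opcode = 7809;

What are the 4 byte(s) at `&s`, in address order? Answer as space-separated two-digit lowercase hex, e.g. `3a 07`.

cnt (6b) val=51 bits=0x33 at bit 0: 0x00000033
id (11b) val=1928 bits=0x788 at bit 6: 0x0001e233
opcode (15b) val=7809 bits=0x1e81 at bit 17: 0x3d03e233
word = 0x3d03e233 → little-endian bytes:
  [0]=0x33  [1]=0xe2  [2]=0x03  [3]=0x3d

33 e2 03 3d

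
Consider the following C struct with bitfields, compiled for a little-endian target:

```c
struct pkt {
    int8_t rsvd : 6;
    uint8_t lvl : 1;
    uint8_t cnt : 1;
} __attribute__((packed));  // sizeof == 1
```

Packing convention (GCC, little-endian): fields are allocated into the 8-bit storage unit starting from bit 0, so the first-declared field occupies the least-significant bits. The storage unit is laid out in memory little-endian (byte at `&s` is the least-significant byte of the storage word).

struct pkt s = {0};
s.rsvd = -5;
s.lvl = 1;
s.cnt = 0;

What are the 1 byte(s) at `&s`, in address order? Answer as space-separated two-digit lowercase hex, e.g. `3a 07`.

7b

rsvd:6 = -5 → 0x3b << 0 → word 0x3b
lvl:1 = 1 → 0x1 << 6 → word 0x7b
cnt:1 = 0 → 0x0 << 7 → word 0x7b
word = 0x7b → little-endian bytes:
  [0]=0x7b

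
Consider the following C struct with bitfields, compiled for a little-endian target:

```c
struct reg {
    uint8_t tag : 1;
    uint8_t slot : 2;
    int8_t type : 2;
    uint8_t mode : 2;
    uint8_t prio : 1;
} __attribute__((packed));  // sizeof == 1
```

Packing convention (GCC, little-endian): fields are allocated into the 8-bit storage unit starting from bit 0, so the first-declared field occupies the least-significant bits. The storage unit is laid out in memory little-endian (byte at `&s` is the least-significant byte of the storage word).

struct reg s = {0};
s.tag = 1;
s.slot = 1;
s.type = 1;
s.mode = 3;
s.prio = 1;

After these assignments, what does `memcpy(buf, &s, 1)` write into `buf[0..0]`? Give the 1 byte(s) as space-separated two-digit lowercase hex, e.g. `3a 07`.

eb

[0+:1] tag=1 & 0x1 = 0x1; word=0x01
[1+:2] slot=1 & 0x3 = 0x1; word=0x03
[3+:2] type=1 & 0x3 = 0x1; word=0x0b
[5+:2] mode=3 & 0x3 = 0x3; word=0x6b
[7+:1] prio=1 & 0x1 = 0x1; word=0xeb
word = 0xeb → little-endian bytes:
  [0]=0xeb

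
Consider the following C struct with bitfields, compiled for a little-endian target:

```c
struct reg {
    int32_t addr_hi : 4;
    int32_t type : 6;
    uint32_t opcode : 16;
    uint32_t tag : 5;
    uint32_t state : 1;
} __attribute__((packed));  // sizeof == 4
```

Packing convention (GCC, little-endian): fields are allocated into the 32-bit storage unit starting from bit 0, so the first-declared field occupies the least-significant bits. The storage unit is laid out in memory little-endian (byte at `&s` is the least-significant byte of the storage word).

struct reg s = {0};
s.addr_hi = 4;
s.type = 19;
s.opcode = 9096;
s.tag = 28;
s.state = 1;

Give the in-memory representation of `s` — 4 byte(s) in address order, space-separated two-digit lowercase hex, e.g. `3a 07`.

34 21 8e f0

[0+:4] addr_hi=4 & 0xf = 0x4; word=0x00000004
[4+:6] type=19 & 0x3f = 0x13; word=0x00000134
[10+:16] opcode=9096 & 0xffff = 0x2388; word=0x008e2134
[26+:5] tag=28 & 0x1f = 0x1c; word=0x708e2134
[31+:1] state=1 & 0x1 = 0x1; word=0xf08e2134
word = 0xf08e2134 → little-endian bytes:
  [0]=0x34  [1]=0x21  [2]=0x8e  [3]=0xf0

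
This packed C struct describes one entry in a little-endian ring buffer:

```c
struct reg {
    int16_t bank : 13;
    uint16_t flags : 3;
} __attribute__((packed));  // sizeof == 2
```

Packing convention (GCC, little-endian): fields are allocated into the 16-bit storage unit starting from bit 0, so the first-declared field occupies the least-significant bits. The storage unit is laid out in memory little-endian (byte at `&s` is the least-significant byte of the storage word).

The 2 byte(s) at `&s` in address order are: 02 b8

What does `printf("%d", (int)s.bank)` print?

[0]=0x02 [1]=0xb8 (little-endian) → word 0xb802
bank:13 @ bit 0 → (0xb802>>0)&0x1fff = 0x1802  ←
flags:3 @ bit 13 → (0xb802>>13)&0x7 = 0x5
bank signed 13b, MSB=1: 6146 - 8192 = -2046

-2046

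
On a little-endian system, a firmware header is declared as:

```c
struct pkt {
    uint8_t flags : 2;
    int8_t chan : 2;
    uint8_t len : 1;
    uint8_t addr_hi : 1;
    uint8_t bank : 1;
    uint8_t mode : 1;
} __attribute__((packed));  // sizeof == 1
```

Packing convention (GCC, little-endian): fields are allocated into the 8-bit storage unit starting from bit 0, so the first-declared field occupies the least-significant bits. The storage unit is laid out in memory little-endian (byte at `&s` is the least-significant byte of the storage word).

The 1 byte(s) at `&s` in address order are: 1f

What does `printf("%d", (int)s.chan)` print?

[0]=0x1f (little-endian) → word 0x1f
flags [0+:2] = (word>>0) & 0x3 = 3
chan [2+:2] = (word>>2) & 0x3 = 3  ←
len [4+:1] = (word>>4) & 0x1 = 1
addr_hi [5+:1] = (word>>5) & 0x1 = 0
bank [6+:1] = (word>>6) & 0x1 = 0
mode [7+:1] = (word>>7) & 0x1 = 0
chan signed 2b, MSB=1: 3 - 4 = -1

-1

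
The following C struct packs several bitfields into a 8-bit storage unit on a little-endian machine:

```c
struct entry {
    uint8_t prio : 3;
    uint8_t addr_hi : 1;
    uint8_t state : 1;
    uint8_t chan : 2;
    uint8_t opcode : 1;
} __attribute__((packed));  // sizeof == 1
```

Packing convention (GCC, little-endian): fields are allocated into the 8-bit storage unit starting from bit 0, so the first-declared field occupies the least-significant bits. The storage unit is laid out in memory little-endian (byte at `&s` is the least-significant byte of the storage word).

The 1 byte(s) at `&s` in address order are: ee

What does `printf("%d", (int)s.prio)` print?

6

[0]=0xee (little-endian) → word 0xee
prio:3 @ bit 0 → (0xee>>0)&0x7 = 0x6  ←
addr_hi:1 @ bit 3 → (0xee>>3)&0x1 = 0x1
state:1 @ bit 4 → (0xee>>4)&0x1 = 0x0
chan:2 @ bit 5 → (0xee>>5)&0x3 = 0x3
opcode:1 @ bit 7 → (0xee>>7)&0x1 = 0x1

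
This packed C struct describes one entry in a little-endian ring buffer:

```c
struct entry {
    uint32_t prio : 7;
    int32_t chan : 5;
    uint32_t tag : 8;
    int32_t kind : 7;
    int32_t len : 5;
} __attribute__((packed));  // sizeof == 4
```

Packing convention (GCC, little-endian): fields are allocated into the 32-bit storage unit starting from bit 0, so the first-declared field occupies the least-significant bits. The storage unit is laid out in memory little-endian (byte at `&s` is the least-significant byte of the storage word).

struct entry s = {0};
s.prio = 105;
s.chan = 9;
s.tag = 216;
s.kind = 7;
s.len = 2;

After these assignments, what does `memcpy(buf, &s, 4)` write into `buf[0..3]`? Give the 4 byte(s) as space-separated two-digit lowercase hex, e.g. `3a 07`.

e9 84 7d 10

prio (7b) val=105 bits=0x69 at bit 0: 0x00000069
chan (5b) val=9 bits=0x9 at bit 7: 0x000004e9
tag (8b) val=216 bits=0xd8 at bit 12: 0x000d84e9
kind (7b) val=7 bits=0x7 at bit 20: 0x007d84e9
len (5b) val=2 bits=0x2 at bit 27: 0x107d84e9
word = 0x107d84e9 → little-endian bytes:
  [0]=0xe9  [1]=0x84  [2]=0x7d  [3]=0x10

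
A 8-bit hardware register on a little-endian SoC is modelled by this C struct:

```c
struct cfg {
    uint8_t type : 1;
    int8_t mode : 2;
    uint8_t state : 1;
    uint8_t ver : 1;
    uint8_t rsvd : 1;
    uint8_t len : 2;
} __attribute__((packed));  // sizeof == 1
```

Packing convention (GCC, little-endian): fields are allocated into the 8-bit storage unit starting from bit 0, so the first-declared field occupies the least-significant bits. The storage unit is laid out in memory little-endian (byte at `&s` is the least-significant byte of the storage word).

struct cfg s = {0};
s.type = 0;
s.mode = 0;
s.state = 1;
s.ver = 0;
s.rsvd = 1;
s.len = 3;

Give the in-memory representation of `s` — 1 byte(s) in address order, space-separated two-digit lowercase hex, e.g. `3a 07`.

e8

[0+:1] type=0 & 0x1 = 0x0; word=0x00
[1+:2] mode=0 & 0x3 = 0x0; word=0x00
[3+:1] state=1 & 0x1 = 0x1; word=0x08
[4+:1] ver=0 & 0x1 = 0x0; word=0x08
[5+:1] rsvd=1 & 0x1 = 0x1; word=0x28
[6+:2] len=3 & 0x3 = 0x3; word=0xe8
word = 0xe8 → little-endian bytes:
  [0]=0xe8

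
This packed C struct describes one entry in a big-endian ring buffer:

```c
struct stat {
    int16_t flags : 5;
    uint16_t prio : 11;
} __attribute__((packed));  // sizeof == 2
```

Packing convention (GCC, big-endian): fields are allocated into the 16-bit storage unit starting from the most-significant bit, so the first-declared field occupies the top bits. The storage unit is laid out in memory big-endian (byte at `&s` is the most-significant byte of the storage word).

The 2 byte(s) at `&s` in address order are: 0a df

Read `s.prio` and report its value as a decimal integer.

735

[0]=0x0a [1]=0xdf (big-endian) → word 0x0adf
flags [11+:5] = (word>>11) & 0x1f = 1
prio [0+:11] = (word>>0) & 0x7ff = 735  ←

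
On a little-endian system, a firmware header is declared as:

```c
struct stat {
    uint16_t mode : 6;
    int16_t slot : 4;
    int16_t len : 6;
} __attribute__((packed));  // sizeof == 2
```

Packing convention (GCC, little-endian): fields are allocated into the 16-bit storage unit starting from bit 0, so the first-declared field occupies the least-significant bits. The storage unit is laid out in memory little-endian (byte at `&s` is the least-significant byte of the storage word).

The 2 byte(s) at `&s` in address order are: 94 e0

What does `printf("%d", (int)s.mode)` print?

20

[0]=0x94 [1]=0xe0 (little-endian) → word 0xe094
mode:6 @ bit 0 → (0xe094>>0)&0x3f = 0x14  ←
slot:4 @ bit 6 → (0xe094>>6)&0xf = 0x2
len:6 @ bit 10 → (0xe094>>10)&0x3f = 0x38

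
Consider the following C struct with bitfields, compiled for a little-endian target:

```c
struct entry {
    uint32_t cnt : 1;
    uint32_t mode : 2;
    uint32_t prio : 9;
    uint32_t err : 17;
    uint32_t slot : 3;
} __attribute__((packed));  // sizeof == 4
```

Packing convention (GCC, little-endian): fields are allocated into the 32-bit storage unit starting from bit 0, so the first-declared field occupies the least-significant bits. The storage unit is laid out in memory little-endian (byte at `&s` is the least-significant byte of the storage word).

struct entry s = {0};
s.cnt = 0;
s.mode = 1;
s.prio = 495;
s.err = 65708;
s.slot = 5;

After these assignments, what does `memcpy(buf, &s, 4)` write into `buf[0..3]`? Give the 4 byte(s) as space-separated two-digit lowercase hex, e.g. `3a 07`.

7a cf 0a b0

cnt:1 = 0 → 0x0 << 0 → word 0x00000000
mode:2 = 1 → 0x1 << 1 → word 0x00000002
prio:9 = 495 → 0x1ef << 3 → word 0x00000f7a
err:17 = 65708 → 0x100ac << 12 → word 0x100acf7a
slot:3 = 5 → 0x5 << 29 → word 0xb00acf7a
word = 0xb00acf7a → little-endian bytes:
  [0]=0x7a  [1]=0xcf  [2]=0x0a  [3]=0xb0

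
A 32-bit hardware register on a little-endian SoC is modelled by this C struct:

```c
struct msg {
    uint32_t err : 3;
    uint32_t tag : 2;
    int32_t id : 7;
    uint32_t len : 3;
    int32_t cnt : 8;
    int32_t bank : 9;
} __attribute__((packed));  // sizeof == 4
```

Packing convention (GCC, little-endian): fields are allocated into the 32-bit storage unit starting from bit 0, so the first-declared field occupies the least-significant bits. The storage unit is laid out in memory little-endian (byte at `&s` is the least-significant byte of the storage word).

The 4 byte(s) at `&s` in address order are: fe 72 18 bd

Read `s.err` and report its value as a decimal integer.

[0]=0xfe [1]=0x72 [2]=0x18 [3]=0xbd (little-endian) → word 0xbd1872fe
err [0+:3] = (word>>0) & 0x7 = 6  ←
tag [3+:2] = (word>>3) & 0x3 = 3
id [5+:7] = (word>>5) & 0x7f = 23
len [12+:3] = (word>>12) & 0x7 = 7
cnt [15+:8] = (word>>15) & 0xff = 48
bank [23+:9] = (word>>23) & 0x1ff = 378

6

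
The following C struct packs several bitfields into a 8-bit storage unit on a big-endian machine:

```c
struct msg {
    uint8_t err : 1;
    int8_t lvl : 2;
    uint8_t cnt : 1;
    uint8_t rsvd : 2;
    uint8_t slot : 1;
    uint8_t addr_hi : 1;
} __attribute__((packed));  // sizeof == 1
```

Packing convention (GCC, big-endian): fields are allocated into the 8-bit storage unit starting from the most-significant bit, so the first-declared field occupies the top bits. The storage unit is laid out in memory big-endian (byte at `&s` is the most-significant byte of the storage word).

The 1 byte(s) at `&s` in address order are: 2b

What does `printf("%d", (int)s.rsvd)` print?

[0]=0x2b (big-endian) → word 0x2b
err:1 @ bit 7 → (0x2b>>7)&0x1 = 0x0
lvl:2 @ bit 5 → (0x2b>>5)&0x3 = 0x1
cnt:1 @ bit 4 → (0x2b>>4)&0x1 = 0x0
rsvd:2 @ bit 2 → (0x2b>>2)&0x3 = 0x2  ←
slot:1 @ bit 1 → (0x2b>>1)&0x1 = 0x1
addr_hi:1 @ bit 0 → (0x2b>>0)&0x1 = 0x1

2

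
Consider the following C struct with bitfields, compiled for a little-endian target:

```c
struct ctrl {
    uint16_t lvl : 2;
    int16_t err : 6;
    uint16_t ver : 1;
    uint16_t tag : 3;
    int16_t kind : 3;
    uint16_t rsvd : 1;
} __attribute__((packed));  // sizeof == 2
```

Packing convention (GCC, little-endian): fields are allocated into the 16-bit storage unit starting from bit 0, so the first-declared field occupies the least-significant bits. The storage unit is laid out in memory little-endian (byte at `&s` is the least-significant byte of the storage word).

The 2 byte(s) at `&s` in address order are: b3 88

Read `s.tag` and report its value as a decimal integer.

[0]=0xb3 [1]=0x88 (little-endian) → word 0x88b3
lvl:2 @ bit 0 → (0x88b3>>0)&0x3 = 0x3
err:6 @ bit 2 → (0x88b3>>2)&0x3f = 0x2c
ver:1 @ bit 8 → (0x88b3>>8)&0x1 = 0x0
tag:3 @ bit 9 → (0x88b3>>9)&0x7 = 0x4  ←
kind:3 @ bit 12 → (0x88b3>>12)&0x7 = 0x0
rsvd:1 @ bit 15 → (0x88b3>>15)&0x1 = 0x1

4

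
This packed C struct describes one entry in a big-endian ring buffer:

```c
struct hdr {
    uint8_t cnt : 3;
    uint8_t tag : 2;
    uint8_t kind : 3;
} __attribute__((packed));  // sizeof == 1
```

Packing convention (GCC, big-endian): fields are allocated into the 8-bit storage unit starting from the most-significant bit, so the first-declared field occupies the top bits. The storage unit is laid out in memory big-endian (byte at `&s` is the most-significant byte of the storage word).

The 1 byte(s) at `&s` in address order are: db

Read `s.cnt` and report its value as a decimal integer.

[0]=0xdb (big-endian) → word 0xdb
cnt [5+:3] = (word>>5) & 0x7 = 6  ←
tag [3+:2] = (word>>3) & 0x3 = 3
kind [0+:3] = (word>>0) & 0x7 = 3

6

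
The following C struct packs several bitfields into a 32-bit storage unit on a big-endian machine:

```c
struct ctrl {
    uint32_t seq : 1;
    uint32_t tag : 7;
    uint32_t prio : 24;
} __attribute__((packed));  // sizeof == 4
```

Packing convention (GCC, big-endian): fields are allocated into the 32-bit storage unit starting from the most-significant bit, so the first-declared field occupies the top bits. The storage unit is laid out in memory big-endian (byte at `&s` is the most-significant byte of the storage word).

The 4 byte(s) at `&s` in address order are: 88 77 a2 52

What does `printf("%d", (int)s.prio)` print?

7840338

[0]=0x88 [1]=0x77 [2]=0xa2 [3]=0x52 (big-endian) → word 0x8877a252
seq:1 @ bit 31 → (0x8877a252>>31)&0x1 = 0x1
tag:7 @ bit 24 → (0x8877a252>>24)&0x7f = 0x8
prio:24 @ bit 0 → (0x8877a252>>0)&0xffffff = 0x77a252  ←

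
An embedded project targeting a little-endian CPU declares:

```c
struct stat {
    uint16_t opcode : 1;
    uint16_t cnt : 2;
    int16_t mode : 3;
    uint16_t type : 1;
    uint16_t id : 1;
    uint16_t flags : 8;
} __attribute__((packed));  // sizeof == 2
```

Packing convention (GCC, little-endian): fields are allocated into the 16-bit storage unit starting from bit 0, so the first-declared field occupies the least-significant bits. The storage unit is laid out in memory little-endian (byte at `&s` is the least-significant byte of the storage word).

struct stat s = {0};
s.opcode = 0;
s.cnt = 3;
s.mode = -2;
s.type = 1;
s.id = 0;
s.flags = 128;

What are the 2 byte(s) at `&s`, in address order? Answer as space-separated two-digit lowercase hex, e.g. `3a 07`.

76 80

[0+:1] opcode=0 & 0x1 = 0x0; word=0x0000
[1+:2] cnt=3 & 0x3 = 0x3; word=0x0006
[3+:3] mode=-2 & 0x7 = 0x6; word=0x0036
[6+:1] type=1 & 0x1 = 0x1; word=0x0076
[7+:1] id=0 & 0x1 = 0x0; word=0x0076
[8+:8] flags=128 & 0xff = 0x80; word=0x8076
word = 0x8076 → little-endian bytes:
  [0]=0x76  [1]=0x80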